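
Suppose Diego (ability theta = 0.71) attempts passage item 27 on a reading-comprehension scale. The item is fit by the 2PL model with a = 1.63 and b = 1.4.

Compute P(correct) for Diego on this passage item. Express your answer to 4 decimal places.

0.2451

P(theta) = 1 / (1 + exp(−a(theta − b)))
Exponent: 1.63 × (0.71 − 1.4) = -1.1247
1/(1 + e^{1.1247}) = 0.2451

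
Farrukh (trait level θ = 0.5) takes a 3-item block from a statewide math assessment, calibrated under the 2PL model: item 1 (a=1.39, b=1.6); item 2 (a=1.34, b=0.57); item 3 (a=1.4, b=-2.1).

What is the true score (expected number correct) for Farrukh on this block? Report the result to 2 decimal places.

P(θ) = 1 / (1 + exp(−a(θ − b)))
P_1 = 1/(1+e^{1.5290}) = 0.1781
P_2 = 1/(1+e^{0.0938}) = 0.4766
P_3 = 1/(1+e^{-3.6400}) = 0.9744
E[score] = 0.1781 + 0.4766 + 0.9744 = 1.6291

1.63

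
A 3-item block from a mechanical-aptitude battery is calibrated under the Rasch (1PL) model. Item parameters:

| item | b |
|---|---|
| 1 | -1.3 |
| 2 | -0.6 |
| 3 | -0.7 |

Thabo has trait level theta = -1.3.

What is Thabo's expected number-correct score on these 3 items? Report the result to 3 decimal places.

P(theta) = 1 / (1 + exp(−(theta − b)))
P_1 = 1/(1+e^{0.0000}) = 0.5000
P_2 = 1/(1+e^{0.7000}) = 0.3318
P_3 = 1/(1+e^{0.6000}) = 0.3543
E[score] = 0.5000 + 0.3318 + 0.3543 = 1.1862

1.186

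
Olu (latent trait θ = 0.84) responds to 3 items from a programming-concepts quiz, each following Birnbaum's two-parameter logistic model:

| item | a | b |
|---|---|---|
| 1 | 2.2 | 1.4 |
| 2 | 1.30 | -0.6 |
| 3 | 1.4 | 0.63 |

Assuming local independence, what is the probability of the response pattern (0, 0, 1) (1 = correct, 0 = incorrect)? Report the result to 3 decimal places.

0.059

P(θ) = 1 / (1 + exp(−a(θ − b)))
P_1 = 1/(1+e^{1.2320}) = 0.2258
P_2 = 1/(1+e^{-1.8720}) = 0.8667
P_3 = 1/(1+e^{-0.2940}) = 0.5730
L = (1−P_1) × (1−P_2) × P_3 = 0.7742 × 0.1333 × 0.5730 = 0.05913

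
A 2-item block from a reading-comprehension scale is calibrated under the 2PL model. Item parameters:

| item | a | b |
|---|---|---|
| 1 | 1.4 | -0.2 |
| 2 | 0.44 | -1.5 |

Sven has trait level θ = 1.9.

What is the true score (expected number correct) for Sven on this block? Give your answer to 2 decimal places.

P(θ) = 1 / (1 + exp(−a(θ − b)))
P_1 = 1/(1+e^{-2.9400}) = 0.9498
P_2 = 1/(1+e^{-1.4960}) = 0.8170
E[score] = 0.9498 + 0.8170 = 1.7668

1.77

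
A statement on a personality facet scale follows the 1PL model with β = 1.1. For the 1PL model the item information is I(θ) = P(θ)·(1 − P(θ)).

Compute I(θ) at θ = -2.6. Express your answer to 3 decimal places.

P = 1/(1+e^{3.7000}) = 0.0241
P(1−P) = 0.0241 × 0.9759 = 0.0235
I = P(1−P) = 0.02354

0.024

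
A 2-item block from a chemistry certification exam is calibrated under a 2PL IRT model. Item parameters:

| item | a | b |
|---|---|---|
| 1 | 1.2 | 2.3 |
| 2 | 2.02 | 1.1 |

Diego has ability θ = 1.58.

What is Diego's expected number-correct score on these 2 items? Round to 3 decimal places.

P(θ) = 1 / (1 + exp(−a(θ − b)))
P_1 = 1/(1+e^{0.8640}) = 0.2965
P_2 = 1/(1+e^{-0.9696}) = 0.7250
E[score] = 0.2965 + 0.7250 = 1.0215

1.022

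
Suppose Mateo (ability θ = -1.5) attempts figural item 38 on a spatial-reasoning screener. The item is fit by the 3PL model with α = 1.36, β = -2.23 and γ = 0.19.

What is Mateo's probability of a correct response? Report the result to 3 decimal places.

0.781

P(θ) = γ + (1 − γ) · 1 / (1 + exp(−α(θ − β)))
Exponent: 1.36 × (-1.5 − (-2.23)) = 0.9928
1/(1 + e^{-0.9928}) = 0.7296
P = 0.19 + 0.81 × 0.7296 = 0.7810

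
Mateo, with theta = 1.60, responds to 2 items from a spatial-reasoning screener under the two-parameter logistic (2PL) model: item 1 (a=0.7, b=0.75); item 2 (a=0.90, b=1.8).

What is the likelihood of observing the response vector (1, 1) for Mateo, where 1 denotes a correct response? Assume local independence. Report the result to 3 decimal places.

0.293

P(theta) = 1 / (1 + exp(−a(theta − b)))
P_1 = 1/(1+e^{-0.5950}) = 0.6445
P_2 = 1/(1+e^{0.1800}) = 0.4551
L = P_1 × P_2 = 0.6445 × 0.4551 = 0.29333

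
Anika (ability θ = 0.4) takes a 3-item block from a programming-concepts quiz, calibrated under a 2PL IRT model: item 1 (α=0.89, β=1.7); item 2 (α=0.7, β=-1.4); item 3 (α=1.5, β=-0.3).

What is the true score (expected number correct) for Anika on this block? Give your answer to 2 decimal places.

P(θ) = 1 / (1 + exp(−α(θ − β)))
P_1 = 1/(1+e^{1.1570}) = 0.2392
P_2 = 1/(1+e^{-1.2600}) = 0.7790
P_3 = 1/(1+e^{-1.0500}) = 0.7408
E[score] = 0.2392 + 0.7790 + 0.7408 = 1.7590

1.76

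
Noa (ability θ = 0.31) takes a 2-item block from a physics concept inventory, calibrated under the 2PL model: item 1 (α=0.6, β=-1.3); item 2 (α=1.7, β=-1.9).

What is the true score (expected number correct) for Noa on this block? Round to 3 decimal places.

P(θ) = 1 / (1 + exp(−α(θ − β)))
P_1 = 1/(1+e^{-0.9660}) = 0.7243
P_2 = 1/(1+e^{-3.7570}) = 0.9772
E[score] = 0.7243 + 0.9772 = 1.7015

1.702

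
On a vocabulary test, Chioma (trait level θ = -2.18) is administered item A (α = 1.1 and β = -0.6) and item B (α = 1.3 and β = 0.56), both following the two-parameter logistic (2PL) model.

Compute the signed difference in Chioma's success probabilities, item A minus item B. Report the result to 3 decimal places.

0.122

P(θ) = 1 / (1 + exp(−α(θ − β)))
P_A = 0.1496
P_B = 0.0276
P_A − P_B = 0.1220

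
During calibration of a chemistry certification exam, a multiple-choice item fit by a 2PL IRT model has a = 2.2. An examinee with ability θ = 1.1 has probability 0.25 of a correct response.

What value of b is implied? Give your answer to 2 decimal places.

1.60

P(θ) = 1 / (1 + exp(−a(θ − b)))
logit(0.25) = ln(0.25/0.75) = -1.0986
b = θ − logit/(a) = 1.1 − (-1.0986)/2.2000 = 1.5994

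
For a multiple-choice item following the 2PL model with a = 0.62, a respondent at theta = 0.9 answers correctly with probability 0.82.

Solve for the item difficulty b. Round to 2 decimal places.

-1.55

P(theta) = 1 / (1 + exp(−a(theta − b)))
logit(0.82) = ln(0.82/0.18) = 1.5163
b = theta − logit/(a) = 0.9 − 1.5163/0.6200 = -1.5457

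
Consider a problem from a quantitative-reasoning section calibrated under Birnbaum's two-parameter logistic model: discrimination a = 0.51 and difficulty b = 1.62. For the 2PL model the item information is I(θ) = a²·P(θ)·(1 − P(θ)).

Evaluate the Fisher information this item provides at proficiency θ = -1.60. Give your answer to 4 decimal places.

P = 1/(1+e^{1.6422}) = 0.1622
P(1−P) = 0.1622 × 0.8378 = 0.1359
I = a² × P(1−P) = 0.51² × 0.1359 = 0.03534

0.0353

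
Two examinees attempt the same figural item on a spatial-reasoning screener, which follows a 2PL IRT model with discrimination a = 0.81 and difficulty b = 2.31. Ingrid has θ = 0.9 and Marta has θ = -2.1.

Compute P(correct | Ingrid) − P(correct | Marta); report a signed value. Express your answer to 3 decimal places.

0.215

P(θ) = 1 / (1 + exp(−a(θ − b)))
P(Ingrid) = 0.2419  [exponent -1.1421]
P(Marta) = 0.0273  [exponent -3.5721]
Difference = 0.2419 − 0.0273 = 0.2146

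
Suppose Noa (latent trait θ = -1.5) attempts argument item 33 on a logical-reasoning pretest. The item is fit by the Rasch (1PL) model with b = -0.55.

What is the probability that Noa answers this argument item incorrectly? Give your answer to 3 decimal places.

0.721

P(θ) = 1 / (1 + exp(−(θ − b)))
Exponent: (-1.5 − (-0.55)) = -0.9500
1/(1 + e^{0.9500}) = 0.2789
P = 0.2789
P(incorrect) = 1 − 0.2789 = 0.7211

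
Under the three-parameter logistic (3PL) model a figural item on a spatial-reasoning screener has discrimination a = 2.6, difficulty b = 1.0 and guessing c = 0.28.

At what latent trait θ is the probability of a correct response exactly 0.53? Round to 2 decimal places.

0.76

P(θ) = c + (1 − c) · 1 / (1 + exp(−a(θ − b)))
Remove guessing floor: (0.53 − 0.28)/(1 − 0.28) = 0.3472
logit = ln(0.3472/0.6528) = -0.6313
θ = b + logit/(a) = 1.0 + (-0.6313)/2.6000 = 0.7572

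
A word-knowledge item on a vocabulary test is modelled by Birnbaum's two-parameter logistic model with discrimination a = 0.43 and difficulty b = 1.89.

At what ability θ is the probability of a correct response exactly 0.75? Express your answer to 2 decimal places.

4.44

P(θ) = 1 / (1 + exp(−a(θ − b)))
logit = ln(0.7500/0.2500) = 1.0986
θ = b + logit/(a) = 1.89 + 1.0986/0.4300 = 4.4449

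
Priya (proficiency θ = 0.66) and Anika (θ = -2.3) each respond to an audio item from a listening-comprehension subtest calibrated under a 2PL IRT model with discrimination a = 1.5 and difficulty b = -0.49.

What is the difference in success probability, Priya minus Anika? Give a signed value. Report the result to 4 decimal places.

0.7867

P(θ) = 1 / (1 + exp(−a(θ − b)))
P(Priya) = 0.8488  [exponent 1.7250]
P(Anika) = 0.0621  [exponent -2.7150]
Difference = 0.8488 − 0.0621 = 0.7867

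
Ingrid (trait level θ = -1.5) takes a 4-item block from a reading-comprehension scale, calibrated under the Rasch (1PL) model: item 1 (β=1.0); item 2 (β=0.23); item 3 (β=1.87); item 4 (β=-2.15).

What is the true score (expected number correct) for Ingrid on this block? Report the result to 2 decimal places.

P(θ) = 1 / (1 + exp(−(θ − β)))
P_1 = 1/(1+e^{2.5000}) = 0.0759
P_2 = 1/(1+e^{1.7300}) = 0.1506
P_3 = 1/(1+e^{3.3700}) = 0.0332
P_4 = 1/(1+e^{-0.6500}) = 0.6570
E[score] = 0.0759 + 0.1506 + 0.0332 + 0.6570 = 0.9167

0.92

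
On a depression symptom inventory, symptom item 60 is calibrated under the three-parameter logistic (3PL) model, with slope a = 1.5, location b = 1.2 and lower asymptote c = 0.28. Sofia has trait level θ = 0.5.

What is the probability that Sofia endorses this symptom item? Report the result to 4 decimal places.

0.4666

P(θ) = c + (1 − c) · 1 / (1 + exp(−a(θ − b)))
Exponent: 1.5 × (0.5 − 1.2) = -1.0500
1/(1 + e^{1.0500}) = 0.2592
P = 0.28 + 0.72 × 0.2592 = 0.4666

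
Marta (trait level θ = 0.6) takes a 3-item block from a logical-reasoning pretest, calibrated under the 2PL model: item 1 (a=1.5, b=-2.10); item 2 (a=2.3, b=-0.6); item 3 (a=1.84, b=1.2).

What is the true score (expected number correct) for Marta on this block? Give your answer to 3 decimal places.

2.172

P(θ) = 1 / (1 + exp(−a(θ − b)))
P_1 = 1/(1+e^{-4.0500}) = 0.9829
P_2 = 1/(1+e^{-2.7600}) = 0.9405
P_3 = 1/(1+e^{1.1040}) = 0.2490
E[score] = 0.9829 + 0.9405 + 0.2490 = 2.1723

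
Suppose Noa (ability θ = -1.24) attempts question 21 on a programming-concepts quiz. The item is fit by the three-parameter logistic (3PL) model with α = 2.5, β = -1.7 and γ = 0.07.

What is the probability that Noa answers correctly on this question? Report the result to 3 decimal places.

0.776

P(θ) = γ + (1 − γ) · 1 / (1 + exp(−α(θ − β)))
Exponent: 2.5 × (-1.24 − (-1.7)) = 1.1500
1/(1 + e^{-1.1500}) = 0.7595
P = 0.07 + 0.93 × 0.7595 = 0.7763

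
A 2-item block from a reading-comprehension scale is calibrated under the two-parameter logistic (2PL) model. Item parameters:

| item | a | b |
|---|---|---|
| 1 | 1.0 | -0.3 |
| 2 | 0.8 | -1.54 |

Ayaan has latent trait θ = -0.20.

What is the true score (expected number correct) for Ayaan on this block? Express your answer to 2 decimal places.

P(θ) = 1 / (1 + exp(−a(θ − b)))
P_1 = 1/(1+e^{-0.1000}) = 0.5250
P_2 = 1/(1+e^{-1.0720}) = 0.7450
E[score] = 0.5250 + 0.7450 = 1.2700

1.27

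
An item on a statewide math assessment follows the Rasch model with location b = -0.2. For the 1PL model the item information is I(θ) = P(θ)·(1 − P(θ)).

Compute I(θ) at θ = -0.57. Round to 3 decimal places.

P = 1/(1+e^{0.3700}) = 0.4085
P(1−P) = 0.4085 × 0.5915 = 0.2416
I = P(1−P) = 0.24164

0.242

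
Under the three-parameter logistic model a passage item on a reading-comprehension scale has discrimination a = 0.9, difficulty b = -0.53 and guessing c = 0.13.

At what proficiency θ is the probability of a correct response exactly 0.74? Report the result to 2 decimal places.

0.42

P(θ) = c + (1 − c) · 1 / (1 + exp(−a(θ − b)))
Remove guessing floor: (0.74 − 0.13)/(1 − 0.13) = 0.7011
logit = ln(0.7011/0.2989) = 0.8528
θ = b + logit/(a) = -0.53 + 0.8528/0.9000 = 0.4175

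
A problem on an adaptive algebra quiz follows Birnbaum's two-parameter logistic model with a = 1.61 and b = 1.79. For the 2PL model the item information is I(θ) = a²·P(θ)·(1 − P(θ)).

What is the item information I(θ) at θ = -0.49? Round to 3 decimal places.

P = 1/(1+e^{3.6708}) = 0.0248
P(1−P) = 0.0248 × 0.9752 = 0.0242
I = a² × P(1−P) = 1.61² × 0.0242 = 0.06275

0.063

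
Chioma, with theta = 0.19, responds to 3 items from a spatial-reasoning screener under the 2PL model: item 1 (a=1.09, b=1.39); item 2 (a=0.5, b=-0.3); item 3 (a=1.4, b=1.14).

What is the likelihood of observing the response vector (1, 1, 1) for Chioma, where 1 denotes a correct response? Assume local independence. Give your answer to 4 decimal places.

0.0250

P(theta) = 1 / (1 + exp(−a(theta − b)))
P_1 = 1/(1+e^{1.3080}) = 0.2128
P_2 = 1/(1+e^{-0.2450}) = 0.5609
P_3 = 1/(1+e^{1.3300}) = 0.2092
L = P_1 × P_2 × P_3 = 0.2128 × 0.5609 × 0.2092 = 0.02497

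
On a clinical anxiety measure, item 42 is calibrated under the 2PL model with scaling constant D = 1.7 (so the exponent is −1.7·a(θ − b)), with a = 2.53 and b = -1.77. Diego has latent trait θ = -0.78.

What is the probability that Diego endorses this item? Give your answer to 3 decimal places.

0.986

P(θ) = 1 / (1 + exp(−D·a(θ − b)))
Exponent: 1.7 × 2.53 × (-0.78 − (-1.77)) = 4.2580
1/(1 + e^{-4.2580}) = 0.9860
P = 0.9860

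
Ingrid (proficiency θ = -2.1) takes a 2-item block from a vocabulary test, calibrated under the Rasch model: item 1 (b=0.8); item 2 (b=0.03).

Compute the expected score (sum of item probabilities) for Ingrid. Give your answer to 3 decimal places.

P(θ) = 1 / (1 + exp(−(θ − b)))
P_1 = 1/(1+e^{2.9000}) = 0.0522
P_2 = 1/(1+e^{2.1300}) = 0.1062
E[score] = 0.0522 + 0.1062 = 0.1584

0.158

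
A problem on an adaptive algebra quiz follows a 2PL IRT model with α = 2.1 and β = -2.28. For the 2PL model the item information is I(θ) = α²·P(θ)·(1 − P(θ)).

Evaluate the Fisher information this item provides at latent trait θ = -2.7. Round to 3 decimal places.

P = 1/(1+e^{0.8820}) = 0.2928
P(1−P) = 0.2928 × 0.7072 = 0.2071
I = α² × P(1−P) = 2.1² × 0.2071 = 0.91310

0.913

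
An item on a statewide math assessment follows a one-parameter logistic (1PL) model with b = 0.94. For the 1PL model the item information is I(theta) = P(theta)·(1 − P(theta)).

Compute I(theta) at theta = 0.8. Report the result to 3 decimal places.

P = 1/(1+e^{0.1400}) = 0.4651
P(1−P) = 0.4651 × 0.5349 = 0.2488
I = P(1−P) = 0.24878

0.249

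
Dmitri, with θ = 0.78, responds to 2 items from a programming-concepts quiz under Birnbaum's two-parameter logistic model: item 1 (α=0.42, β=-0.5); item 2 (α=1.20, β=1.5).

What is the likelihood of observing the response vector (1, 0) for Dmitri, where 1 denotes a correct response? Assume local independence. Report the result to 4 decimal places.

0.4441

P(θ) = 1 / (1 + exp(−α(θ − β)))
P_1 = 1/(1+e^{-0.5376}) = 0.6313
P_2 = 1/(1+e^{0.8640}) = 0.2965
L = P_1 × (1−P_2) = 0.6313 × 0.7035 = 0.44408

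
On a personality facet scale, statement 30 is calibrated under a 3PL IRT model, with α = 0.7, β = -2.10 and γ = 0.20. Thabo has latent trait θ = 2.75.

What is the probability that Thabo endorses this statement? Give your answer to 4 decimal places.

P(θ) = γ + (1 − γ) · 1 / (1 + exp(−α(θ − β)))
Exponent: 0.7 × (2.75 − (-2.10)) = 3.3950
1/(1 + e^{-3.3950}) = 0.9675
P = 0.20 + 0.80 × 0.9675 = 0.9740

0.9740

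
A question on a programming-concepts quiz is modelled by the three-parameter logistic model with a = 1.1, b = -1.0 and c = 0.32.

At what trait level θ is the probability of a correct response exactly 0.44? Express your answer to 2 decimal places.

P(θ) = c + (1 − c) · 1 / (1 + exp(−a(θ − b)))
Remove guessing floor: (0.44 − 0.32)/(1 − 0.32) = 0.1765
logit = ln(0.1765/0.8235) = -1.5404
θ = b + logit/(a) = -1.0 + (-1.5404)/1.1000 = -2.4004

-2.40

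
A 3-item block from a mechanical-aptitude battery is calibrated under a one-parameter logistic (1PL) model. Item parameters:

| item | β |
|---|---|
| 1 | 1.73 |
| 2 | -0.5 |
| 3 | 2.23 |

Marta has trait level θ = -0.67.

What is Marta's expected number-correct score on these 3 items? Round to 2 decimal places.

0.59

P(θ) = 1 / (1 + exp(−(θ − β)))
P_1 = 1/(1+e^{2.4000}) = 0.0832
P_2 = 1/(1+e^{0.1700}) = 0.4576
P_3 = 1/(1+e^{2.9000}) = 0.0522
E[score] = 0.0832 + 0.4576 + 0.0522 = 0.5929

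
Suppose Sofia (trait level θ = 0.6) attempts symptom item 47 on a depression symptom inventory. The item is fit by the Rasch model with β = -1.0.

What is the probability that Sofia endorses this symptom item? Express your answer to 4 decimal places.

P(θ) = 1 / (1 + exp(−(θ − β)))
Exponent: (0.6 − (-1.0)) = 1.6000
1/(1 + e^{-1.6000}) = 0.8320
P = 0.8320

0.8320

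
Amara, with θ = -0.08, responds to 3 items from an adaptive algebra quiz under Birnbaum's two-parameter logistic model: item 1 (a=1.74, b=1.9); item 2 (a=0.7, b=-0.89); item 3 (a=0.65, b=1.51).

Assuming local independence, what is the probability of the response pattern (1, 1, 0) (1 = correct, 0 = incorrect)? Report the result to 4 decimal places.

P(θ) = 1 / (1 + exp(−a(θ − b)))
P_1 = 1/(1+e^{3.4452}) = 0.0309
P_2 = 1/(1+e^{-0.5670}) = 0.6381
P_3 = 1/(1+e^{1.0335}) = 0.2624
L = P_1 × P_2 × (1−P_3) = 0.0309 × 0.6381 × 0.7376 = 0.01455

0.0145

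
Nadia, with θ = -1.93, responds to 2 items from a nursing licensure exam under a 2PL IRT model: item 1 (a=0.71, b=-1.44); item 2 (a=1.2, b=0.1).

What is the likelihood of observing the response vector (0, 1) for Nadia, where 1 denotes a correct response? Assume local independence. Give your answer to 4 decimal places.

P(θ) = 1 / (1 + exp(−a(θ − b)))
P_1 = 1/(1+e^{0.3479}) = 0.4139
P_2 = 1/(1+e^{2.4360}) = 0.0805
L = (1−P_1) × P_2 = 0.5861 × 0.0805 = 0.04716

0.0472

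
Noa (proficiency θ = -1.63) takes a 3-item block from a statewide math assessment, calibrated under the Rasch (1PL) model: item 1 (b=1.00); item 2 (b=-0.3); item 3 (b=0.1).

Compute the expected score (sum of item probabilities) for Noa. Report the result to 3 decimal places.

0.427

P(θ) = 1 / (1 + exp(−(θ − b)))
P_1 = 1/(1+e^{2.6300}) = 0.0672
P_2 = 1/(1+e^{1.3300}) = 0.2092
P_3 = 1/(1+e^{1.7300}) = 0.1506
E[score] = 0.0672 + 0.2092 + 0.1506 = 0.4270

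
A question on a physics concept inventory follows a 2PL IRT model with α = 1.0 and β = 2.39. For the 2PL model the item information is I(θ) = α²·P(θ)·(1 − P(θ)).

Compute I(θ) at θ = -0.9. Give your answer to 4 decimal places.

P = 1/(1+e^{3.2900}) = 0.0359
P(1−P) = 0.0359 × 0.9641 = 0.0346
I = α² × P(1−P) = 1.0² × 0.0346 = 0.03463

0.0346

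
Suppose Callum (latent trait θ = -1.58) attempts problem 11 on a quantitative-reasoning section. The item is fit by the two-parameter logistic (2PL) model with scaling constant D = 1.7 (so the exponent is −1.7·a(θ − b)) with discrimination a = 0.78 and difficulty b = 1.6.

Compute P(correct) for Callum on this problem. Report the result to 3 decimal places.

P(θ) = 1 / (1 + exp(−D·a(θ − b)))
Exponent: 1.7 × 0.78 × (-1.58 − 1.6) = -4.2167
1/(1 + e^{4.2167}) = 0.0145
P = 0.0145

0.015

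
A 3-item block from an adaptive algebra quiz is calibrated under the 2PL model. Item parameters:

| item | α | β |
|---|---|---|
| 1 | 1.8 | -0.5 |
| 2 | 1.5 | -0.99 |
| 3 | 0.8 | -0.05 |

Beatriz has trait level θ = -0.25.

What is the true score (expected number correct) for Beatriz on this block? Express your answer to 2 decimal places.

1.82

P(θ) = 1 / (1 + exp(−α(θ − β)))
P_1 = 1/(1+e^{-0.4500}) = 0.6106
P_2 = 1/(1+e^{-1.1100}) = 0.7521
P_3 = 1/(1+e^{0.1600}) = 0.4601
E[score] = 0.6106 + 0.7521 + 0.4601 = 1.8229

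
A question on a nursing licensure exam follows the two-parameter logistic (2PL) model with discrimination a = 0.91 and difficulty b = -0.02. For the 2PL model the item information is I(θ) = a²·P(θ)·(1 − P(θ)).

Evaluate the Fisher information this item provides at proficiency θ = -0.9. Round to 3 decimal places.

P = 1/(1+e^{0.8008}) = 0.3099
P(1−P) = 0.3099 × 0.6901 = 0.2138
I = a² × P(1−P) = 0.91² × 0.2138 = 0.17708

0.177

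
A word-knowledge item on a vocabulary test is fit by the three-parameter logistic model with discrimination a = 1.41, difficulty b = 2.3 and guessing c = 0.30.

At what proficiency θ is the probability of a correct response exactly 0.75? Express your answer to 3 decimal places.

P(θ) = c + (1 − c) · 1 / (1 + exp(−a(θ − b)))
Remove guessing floor: (0.75 − 0.30)/(1 − 0.30) = 0.6429
logit = ln(0.6429/0.3571) = 0.5878
θ = b + logit/(a) = 2.3 + 0.5878/1.4100 = 2.7169

2.717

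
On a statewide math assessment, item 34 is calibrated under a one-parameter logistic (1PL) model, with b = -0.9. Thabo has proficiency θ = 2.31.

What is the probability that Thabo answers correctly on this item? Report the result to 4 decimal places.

P(θ) = 1 / (1 + exp(−(θ − b)))
Exponent: (2.31 − (-0.9)) = 3.2100
1/(1 + e^{-3.2100}) = 0.9612
P = 0.9612

0.9612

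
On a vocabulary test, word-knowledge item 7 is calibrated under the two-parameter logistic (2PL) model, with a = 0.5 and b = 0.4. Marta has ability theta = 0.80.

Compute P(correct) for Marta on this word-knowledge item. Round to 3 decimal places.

P(theta) = 1 / (1 + exp(−a(theta − b)))
Exponent: 0.5 × (0.80 − 0.4) = 0.2000
1/(1 + e^{-0.2000}) = 0.5498

0.550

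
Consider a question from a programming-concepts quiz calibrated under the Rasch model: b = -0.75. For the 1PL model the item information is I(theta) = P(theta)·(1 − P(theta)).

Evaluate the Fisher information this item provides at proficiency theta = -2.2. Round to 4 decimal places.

P = 1/(1+e^{1.4500}) = 0.1900
P(1−P) = 0.1900 × 0.8100 = 0.1539
I = P(1−P) = 0.15390

0.1539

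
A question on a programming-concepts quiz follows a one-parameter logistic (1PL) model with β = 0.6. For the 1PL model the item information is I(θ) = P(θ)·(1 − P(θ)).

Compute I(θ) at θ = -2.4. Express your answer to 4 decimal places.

P = 1/(1+e^{3.0000}) = 0.0474
P(1−P) = 0.0474 × 0.9526 = 0.0452
I = P(1−P) = 0.04518

0.0452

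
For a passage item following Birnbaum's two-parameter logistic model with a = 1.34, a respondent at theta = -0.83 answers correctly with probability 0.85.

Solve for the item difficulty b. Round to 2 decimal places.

P(theta) = 1 / (1 + exp(−a(theta − b)))
logit(0.85) = ln(0.85/0.15) = 1.7346
b = theta − logit/(a) = -0.83 − 1.7346/1.3400 = -2.1245

-2.12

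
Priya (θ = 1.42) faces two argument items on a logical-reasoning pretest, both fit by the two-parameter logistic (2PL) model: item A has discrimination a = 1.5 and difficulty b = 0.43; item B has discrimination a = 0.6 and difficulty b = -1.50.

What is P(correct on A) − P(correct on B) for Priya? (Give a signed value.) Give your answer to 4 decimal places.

P(θ) = 1 / (1 + exp(−a(θ − b)))
P_A = 0.8153
P_B = 0.8522
P_A − P_B = -0.0369

-0.0369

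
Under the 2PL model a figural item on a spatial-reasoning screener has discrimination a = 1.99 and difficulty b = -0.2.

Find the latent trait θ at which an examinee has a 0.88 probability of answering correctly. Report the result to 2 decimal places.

0.80

P(θ) = 1 / (1 + exp(−a(θ − b)))
logit = ln(0.8800/0.1200) = 1.9924
θ = b + logit/(a) = -0.2 + 1.9924/1.9900 = 0.8012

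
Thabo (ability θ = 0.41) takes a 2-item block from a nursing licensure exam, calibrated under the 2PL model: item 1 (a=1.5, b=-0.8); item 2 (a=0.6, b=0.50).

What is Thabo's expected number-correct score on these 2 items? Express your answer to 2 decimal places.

P(θ) = 1 / (1 + exp(−a(θ − b)))
P_1 = 1/(1+e^{-1.8150}) = 0.8600
P_2 = 1/(1+e^{0.0540}) = 0.4865
E[score] = 0.8600 + 0.4865 = 1.3465

1.35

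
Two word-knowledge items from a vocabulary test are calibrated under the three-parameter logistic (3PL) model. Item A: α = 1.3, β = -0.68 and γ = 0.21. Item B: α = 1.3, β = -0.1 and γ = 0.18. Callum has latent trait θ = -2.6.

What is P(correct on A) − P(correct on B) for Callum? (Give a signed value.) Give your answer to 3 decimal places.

0.060

P(θ) = γ + (1 − γ) · 1 / (1 + exp(−α(θ − β)))
P_A = 0.2701
P_B = 0.2106
P_A − P_B = 0.0595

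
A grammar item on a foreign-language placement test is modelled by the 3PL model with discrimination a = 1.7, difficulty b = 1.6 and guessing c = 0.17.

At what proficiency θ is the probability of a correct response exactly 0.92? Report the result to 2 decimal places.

P(θ) = c + (1 − c) · 1 / (1 + exp(−a(θ − b)))
Remove guessing floor: (0.92 − 0.17)/(1 − 0.17) = 0.9036
logit = ln(0.9036/0.0964) = 2.2380
θ = b + logit/(a) = 1.6 + 2.2380/1.7000 = 2.9165

2.92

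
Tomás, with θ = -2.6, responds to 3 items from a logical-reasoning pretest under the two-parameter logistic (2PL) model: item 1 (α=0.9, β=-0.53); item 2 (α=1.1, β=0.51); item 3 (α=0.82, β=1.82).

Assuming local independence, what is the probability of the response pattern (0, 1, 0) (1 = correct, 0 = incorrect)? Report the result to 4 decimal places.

P(θ) = 1 / (1 + exp(−α(θ − β)))
P_1 = 1/(1+e^{1.8630}) = 0.1344
P_2 = 1/(1+e^{3.4210}) = 0.0316
P_3 = 1/(1+e^{3.6244}) = 0.0260
L = (1−P_1) × P_2 × (1−P_3) = 0.8656 × 0.0316 × 0.9740 = 0.02668

0.0267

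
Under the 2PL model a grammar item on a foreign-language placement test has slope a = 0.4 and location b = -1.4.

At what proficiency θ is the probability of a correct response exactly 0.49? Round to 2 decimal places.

P(θ) = 1 / (1 + exp(−a(θ − b)))
logit = ln(0.4900/0.5100) = -0.0400
θ = b + logit/(a) = -1.4 + (-0.0400)/0.4000 = -1.5000

-1.50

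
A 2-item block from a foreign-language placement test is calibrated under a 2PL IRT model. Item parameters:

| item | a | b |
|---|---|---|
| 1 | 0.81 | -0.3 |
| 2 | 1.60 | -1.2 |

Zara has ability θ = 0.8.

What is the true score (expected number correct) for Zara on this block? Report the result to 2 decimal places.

P(θ) = 1 / (1 + exp(−a(θ − b)))
P_1 = 1/(1+e^{-0.8910}) = 0.7091
P_2 = 1/(1+e^{-3.2000}) = 0.9608
E[score] = 0.7091 + 0.9608 = 1.6699

1.67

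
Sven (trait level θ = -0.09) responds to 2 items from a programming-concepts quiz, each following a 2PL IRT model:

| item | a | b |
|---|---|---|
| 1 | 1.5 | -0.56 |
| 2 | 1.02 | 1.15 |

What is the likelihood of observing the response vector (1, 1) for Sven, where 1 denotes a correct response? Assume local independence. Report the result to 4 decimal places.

0.1473

P(θ) = 1 / (1 + exp(−a(θ − b)))
P_1 = 1/(1+e^{-0.7050}) = 0.6693
P_2 = 1/(1+e^{1.2648}) = 0.2201
L = P_1 × P_2 = 0.6693 × 0.2201 = 0.14734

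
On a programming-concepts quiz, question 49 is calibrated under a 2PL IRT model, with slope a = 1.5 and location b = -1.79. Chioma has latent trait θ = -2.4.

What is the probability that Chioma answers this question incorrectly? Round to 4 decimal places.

0.7140

P(θ) = 1 / (1 + exp(−a(θ − b)))
Exponent: 1.5 × (-2.4 − (-1.79)) = -0.9150
1/(1 + e^{0.9150}) = 0.2860
P(incorrect) = 1 − 0.2860 = 0.7140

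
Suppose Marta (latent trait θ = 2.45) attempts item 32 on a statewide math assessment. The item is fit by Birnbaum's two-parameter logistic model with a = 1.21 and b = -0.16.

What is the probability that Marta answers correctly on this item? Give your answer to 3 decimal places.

0.959

P(θ) = 1 / (1 + exp(−a(θ − b)))
Exponent: 1.21 × (2.45 − (-0.16)) = 3.1581
1/(1 + e^{-3.1581}) = 0.9592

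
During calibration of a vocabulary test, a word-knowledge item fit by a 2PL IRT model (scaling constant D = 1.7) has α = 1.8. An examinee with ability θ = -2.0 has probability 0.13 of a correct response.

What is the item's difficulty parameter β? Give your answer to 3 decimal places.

P(θ) = 1 / (1 + exp(−D·α(θ − β)))
logit(0.13) = ln(0.13/0.87) = -1.9010
β = θ − logit/(1.7·α) = -2.0 − (-1.9010)/3.0600 = -1.3788

-1.379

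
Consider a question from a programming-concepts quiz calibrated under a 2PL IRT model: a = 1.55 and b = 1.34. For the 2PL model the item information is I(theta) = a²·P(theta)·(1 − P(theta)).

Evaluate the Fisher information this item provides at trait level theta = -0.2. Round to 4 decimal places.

P = 1/(1+e^{2.3870}) = 0.0842
P(1−P) = 0.0842 × 0.9158 = 0.0771
I = a² × P(1−P) = 1.55² × 0.0771 = 0.18520

0.1852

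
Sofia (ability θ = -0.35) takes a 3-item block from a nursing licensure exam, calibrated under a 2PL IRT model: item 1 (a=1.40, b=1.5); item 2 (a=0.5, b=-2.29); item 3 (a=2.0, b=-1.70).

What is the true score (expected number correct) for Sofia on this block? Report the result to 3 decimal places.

P(θ) = 1 / (1 + exp(−a(θ − b)))
P_1 = 1/(1+e^{2.5900}) = 0.0698
P_2 = 1/(1+e^{-0.9700}) = 0.7251
P_3 = 1/(1+e^{-2.7000}) = 0.9370
E[score] = 0.0698 + 0.7251 + 0.9370 = 1.7319

1.732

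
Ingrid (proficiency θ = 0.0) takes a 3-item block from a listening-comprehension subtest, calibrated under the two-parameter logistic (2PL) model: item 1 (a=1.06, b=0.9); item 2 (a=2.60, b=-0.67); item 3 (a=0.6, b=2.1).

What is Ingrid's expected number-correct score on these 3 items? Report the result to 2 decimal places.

P(θ) = 1 / (1 + exp(−a(θ − b)))
P_1 = 1/(1+e^{0.9540}) = 0.2781
P_2 = 1/(1+e^{-1.7420}) = 0.8509
P_3 = 1/(1+e^{1.2600}) = 0.2210
E[score] = 0.2781 + 0.8509 + 0.2210 = 1.3500

1.35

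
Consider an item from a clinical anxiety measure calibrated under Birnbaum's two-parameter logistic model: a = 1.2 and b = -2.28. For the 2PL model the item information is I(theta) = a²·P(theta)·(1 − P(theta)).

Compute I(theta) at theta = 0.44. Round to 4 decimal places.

P = 1/(1+e^{-3.2640}) = 0.9632
P(1−P) = 0.9632 × 0.0368 = 0.0355
I = a² × P(1−P) = 1.2² × 0.0355 = 0.05108

0.0511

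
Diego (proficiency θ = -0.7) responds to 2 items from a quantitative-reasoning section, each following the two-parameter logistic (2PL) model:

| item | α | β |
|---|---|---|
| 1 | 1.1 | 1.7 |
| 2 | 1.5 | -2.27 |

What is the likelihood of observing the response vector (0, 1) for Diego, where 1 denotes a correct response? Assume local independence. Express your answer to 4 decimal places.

0.8525

P(θ) = 1 / (1 + exp(−α(θ − β)))
P_1 = 1/(1+e^{2.6400}) = 0.0666
P_2 = 1/(1+e^{-2.3550}) = 0.9133
L = (1−P_1) × P_2 = 0.9334 × 0.9133 = 0.85250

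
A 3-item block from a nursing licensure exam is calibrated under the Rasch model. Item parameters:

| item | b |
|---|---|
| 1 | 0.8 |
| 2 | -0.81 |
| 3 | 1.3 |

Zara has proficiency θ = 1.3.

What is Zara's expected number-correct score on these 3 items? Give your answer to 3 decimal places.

2.014

P(θ) = 1 / (1 + exp(−(θ − b)))
P_1 = 1/(1+e^{-0.5000}) = 0.6225
P_2 = 1/(1+e^{-2.1100}) = 0.8919
P_3 = 1/(1+e^{0.0000}) = 0.5000
E[score] = 0.6225 + 0.8919 + 0.5000 = 2.0143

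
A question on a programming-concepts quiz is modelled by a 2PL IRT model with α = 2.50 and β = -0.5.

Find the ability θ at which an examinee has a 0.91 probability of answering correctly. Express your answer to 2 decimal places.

P(θ) = 1 / (1 + exp(−α(θ − β)))
logit = ln(0.9100/0.0900) = 2.3136
θ = β + logit/(α) = -0.5 + 2.3136/2.5000 = 0.4255

0.43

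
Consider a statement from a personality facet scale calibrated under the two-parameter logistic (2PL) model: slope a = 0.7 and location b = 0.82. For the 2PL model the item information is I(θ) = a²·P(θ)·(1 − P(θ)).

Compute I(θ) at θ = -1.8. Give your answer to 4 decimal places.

0.0582

P = 1/(1+e^{1.8340}) = 0.1378
P(1−P) = 0.1378 × 0.8622 = 0.1188
I = a² × P(1−P) = 0.7² × 0.1188 = 0.05820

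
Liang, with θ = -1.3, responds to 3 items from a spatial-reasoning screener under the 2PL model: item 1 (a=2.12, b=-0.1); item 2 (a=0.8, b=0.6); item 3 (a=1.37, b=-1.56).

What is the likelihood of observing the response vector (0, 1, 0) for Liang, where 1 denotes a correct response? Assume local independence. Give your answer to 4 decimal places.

P(θ) = 1 / (1 + exp(−a(θ − b)))
P_1 = 1/(1+e^{2.5440}) = 0.0728
P_2 = 1/(1+e^{1.5200}) = 0.1795
P_3 = 1/(1+e^{-0.3562}) = 0.5881
L = (1−P_1) × P_2 × (1−P_3) = 0.9272 × 0.1795 × 0.4119 = 0.06853

0.0685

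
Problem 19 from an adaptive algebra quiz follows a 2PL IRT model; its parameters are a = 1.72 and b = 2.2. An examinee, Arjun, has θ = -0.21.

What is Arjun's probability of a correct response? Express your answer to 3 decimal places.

P(θ) = 1 / (1 + exp(−a(θ − b)))
Exponent: 1.72 × (-0.21 − 2.2) = -4.1452
1/(1 + e^{4.1452}) = 0.0156

0.016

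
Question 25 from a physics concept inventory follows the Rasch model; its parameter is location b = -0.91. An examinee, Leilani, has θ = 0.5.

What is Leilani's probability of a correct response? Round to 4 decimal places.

P(θ) = 1 / (1 + exp(−(θ − b)))
Exponent: (0.5 − (-0.91)) = 1.4100
1/(1 + e^{-1.4100}) = 0.8038
P = 0.8038

0.8038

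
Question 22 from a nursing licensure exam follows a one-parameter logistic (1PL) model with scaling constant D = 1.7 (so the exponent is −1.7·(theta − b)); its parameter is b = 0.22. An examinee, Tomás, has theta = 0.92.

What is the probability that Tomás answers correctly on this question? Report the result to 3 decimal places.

0.767

P(theta) = 1 / (1 + exp(−D·(theta − b)))
Exponent: 1.7 × (0.92 − 0.22) = 1.1900
1/(1 + e^{-1.1900}) = 0.7667
P = 0.7667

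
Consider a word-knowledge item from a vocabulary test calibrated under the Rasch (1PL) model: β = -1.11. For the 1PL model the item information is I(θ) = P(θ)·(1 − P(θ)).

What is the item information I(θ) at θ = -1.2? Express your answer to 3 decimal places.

0.249

P = 1/(1+e^{0.0900}) = 0.4775
P(1−P) = 0.4775 × 0.5225 = 0.2495
I = P(1−P) = 0.24949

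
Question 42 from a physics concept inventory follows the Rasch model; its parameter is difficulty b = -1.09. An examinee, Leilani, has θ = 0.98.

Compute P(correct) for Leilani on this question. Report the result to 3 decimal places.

0.888

P(θ) = 1 / (1 + exp(−(θ − b)))
Exponent: (0.98 − (-1.09)) = 2.0700
1/(1 + e^{-2.0700}) = 0.8880
P = 0.8880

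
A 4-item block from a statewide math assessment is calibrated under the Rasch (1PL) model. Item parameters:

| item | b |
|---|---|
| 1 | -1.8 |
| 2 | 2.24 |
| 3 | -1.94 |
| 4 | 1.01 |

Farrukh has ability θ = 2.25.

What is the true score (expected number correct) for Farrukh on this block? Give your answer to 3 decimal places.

3.246

P(θ) = 1 / (1 + exp(−(θ − b)))
P_1 = 1/(1+e^{-4.0500}) = 0.9829
P_2 = 1/(1+e^{-0.0100}) = 0.5025
P_3 = 1/(1+e^{-4.1900}) = 0.9851
P_4 = 1/(1+e^{-1.2400}) = 0.7756
E[score] = 0.9829 + 0.5025 + 0.9851 + 0.7756 = 3.2460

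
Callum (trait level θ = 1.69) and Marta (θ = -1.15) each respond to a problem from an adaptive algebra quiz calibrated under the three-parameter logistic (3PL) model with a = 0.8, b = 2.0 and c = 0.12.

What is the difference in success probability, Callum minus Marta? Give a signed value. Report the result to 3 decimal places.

0.320

P(θ) = c + (1 − c) · 1 / (1 + exp(−a(θ − b)))
P(Callum) = 0.5057  [exponent -0.2480]
P(Marta) = 0.1855  [exponent -2.5200]
Difference = 0.5057 − 0.1855 = 0.3202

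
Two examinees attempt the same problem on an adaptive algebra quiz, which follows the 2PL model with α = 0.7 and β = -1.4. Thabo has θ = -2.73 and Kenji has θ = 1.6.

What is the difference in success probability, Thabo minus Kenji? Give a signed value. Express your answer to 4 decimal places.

-0.6082

P(θ) = 1 / (1 + exp(−α(θ − β)))
P(Thabo) = 0.2827  [exponent -0.9310]
P(Kenji) = 0.8909  [exponent 2.1000]
Difference = 0.2827 − 0.8909 = -0.6082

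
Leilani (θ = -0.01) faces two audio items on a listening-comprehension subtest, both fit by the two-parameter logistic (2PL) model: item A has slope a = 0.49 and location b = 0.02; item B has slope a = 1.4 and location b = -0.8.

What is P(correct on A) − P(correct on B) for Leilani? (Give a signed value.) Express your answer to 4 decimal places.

P(θ) = 1 / (1 + exp(−a(θ − b)))
P_A = 0.4963
P_B = 0.7514
P_A − P_B = -0.2551

-0.2551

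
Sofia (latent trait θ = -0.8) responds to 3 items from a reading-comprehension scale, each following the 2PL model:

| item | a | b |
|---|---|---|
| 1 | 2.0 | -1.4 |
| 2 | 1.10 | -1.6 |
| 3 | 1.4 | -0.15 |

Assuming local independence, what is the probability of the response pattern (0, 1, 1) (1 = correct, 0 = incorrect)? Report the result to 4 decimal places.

P(θ) = 1 / (1 + exp(−a(θ − b)))
P_1 = 1/(1+e^{-1.2000}) = 0.7685
P_2 = 1/(1+e^{-0.8800}) = 0.7068
P_3 = 1/(1+e^{0.9100}) = 0.2870
L = (1−P_1) × P_2 × P_3 = 0.2315 × 0.7068 × 0.2870 = 0.04696

0.0470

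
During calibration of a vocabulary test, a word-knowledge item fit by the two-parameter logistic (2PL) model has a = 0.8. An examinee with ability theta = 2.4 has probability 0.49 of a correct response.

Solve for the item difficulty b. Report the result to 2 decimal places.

P(theta) = 1 / (1 + exp(−a(theta − b)))
logit(0.49) = ln(0.49/0.51) = -0.0400
b = theta − logit/(a) = 2.4 − (-0.0400)/0.8000 = 2.4500

2.45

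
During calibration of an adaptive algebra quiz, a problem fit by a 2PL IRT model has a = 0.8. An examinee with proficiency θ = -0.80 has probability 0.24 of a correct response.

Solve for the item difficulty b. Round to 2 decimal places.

P(θ) = 1 / (1 + exp(−a(θ − b)))
logit(0.24) = ln(0.24/0.76) = -1.1527
b = θ − logit/(a) = -0.80 − (-1.1527)/0.8000 = 0.6408

0.64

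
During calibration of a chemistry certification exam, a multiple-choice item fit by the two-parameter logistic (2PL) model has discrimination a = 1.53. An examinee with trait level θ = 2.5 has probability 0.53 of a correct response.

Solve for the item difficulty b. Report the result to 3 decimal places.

2.421

P(θ) = 1 / (1 + exp(−a(θ − b)))
logit(0.53) = ln(0.53/0.47) = 0.1201
b = θ − logit/(a) = 2.5 − 0.1201/1.5300 = 2.4215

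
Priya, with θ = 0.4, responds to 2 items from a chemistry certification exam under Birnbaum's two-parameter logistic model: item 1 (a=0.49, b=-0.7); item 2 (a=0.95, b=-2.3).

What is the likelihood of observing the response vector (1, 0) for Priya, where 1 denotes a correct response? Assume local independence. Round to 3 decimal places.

P(θ) = 1 / (1 + exp(−a(θ − b)))
P_1 = 1/(1+e^{-0.5390}) = 0.6316
P_2 = 1/(1+e^{-2.5650}) = 0.9286
L = P_1 × (1−P_2) = 0.6316 × 0.0714 = 0.04511

0.045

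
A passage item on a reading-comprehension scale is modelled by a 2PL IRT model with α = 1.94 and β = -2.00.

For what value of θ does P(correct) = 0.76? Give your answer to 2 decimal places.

-1.41

P(θ) = 1 / (1 + exp(−α(θ − β)))
logit = ln(0.7600/0.2400) = 1.1527
θ = β + logit/(α) = -2.00 + 1.1527/1.9400 = -1.4058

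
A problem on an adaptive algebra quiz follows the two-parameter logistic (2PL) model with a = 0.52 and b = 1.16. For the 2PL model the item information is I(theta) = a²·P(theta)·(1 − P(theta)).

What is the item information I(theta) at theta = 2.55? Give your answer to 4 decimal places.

0.0595

P = 1/(1+e^{-0.7228}) = 0.6732
P(1−P) = 0.6732 × 0.3268 = 0.2200
I = a² × P(1−P) = 0.52² × 0.2200 = 0.05949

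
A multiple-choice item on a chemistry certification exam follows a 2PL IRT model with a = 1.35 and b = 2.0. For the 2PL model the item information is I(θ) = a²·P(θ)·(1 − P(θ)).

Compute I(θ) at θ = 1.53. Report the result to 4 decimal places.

P = 1/(1+e^{0.6345}) = 0.3465
P(1−P) = 0.3465 × 0.6535 = 0.2264
I = a² × P(1−P) = 1.35² × 0.2264 = 0.41268

0.4127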